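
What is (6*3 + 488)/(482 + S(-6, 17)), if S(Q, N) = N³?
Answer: 506/5395 ≈ 0.093791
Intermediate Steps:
(6*3 + 488)/(482 + S(-6, 17)) = (6*3 + 488)/(482 + 17³) = (18 + 488)/(482 + 4913) = 506/5395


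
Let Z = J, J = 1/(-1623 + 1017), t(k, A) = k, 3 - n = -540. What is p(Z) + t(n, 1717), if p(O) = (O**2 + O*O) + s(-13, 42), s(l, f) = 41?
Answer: 107232913/183618 ≈ 584.00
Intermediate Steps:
n = 543 (n = 3 - 1*(-540) = 3 + 540 = 543)
J = -1/606 (J = 1/(-606) = -1/606 ≈ -0.0016502)
Z = -1/606 ≈ -0.0016502
p(O) = 41 + 2*O**2 (p(O) = (O**2 + O*O) + 41 = (O**2 + O**2) + 41 = 2*O**2 + 41 = 41 + 2*O**2)
p(Z) + t(n, 1717) = (41 + 2*(-1/606)**2) + 543 = (41 + 2*(1/367236)) + 543 = (41 + 1/183618) + 543 = 7528339/183618 + 543 = 107232913/183618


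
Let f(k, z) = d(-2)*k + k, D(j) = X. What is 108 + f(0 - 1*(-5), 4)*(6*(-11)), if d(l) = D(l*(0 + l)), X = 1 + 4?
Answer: -1872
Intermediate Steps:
X = 5
D(j) = 5
d(l) = 5
f(k, z) = 6*k (f(k, z) = 5*k + k = 6*k)
108 + f(0 - 1*(-5), 4)*(6*(-11)) = 108 + (6*(0 - 1*(-5)))*(6*(-11)) = 108 + (6*(0 + 5))*(-66) = 108 + (6*5)*(-66) = 108 + 30*(-66) = 108 - 1980 = -1872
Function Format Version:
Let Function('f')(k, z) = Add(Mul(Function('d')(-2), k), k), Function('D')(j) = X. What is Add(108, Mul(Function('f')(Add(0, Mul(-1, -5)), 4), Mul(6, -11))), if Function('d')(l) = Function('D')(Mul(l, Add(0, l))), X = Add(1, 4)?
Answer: -1872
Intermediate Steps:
X = 5
Function('D')(j) = 5
Function('d')(l) = 5
Function('f')(k, z) = Mul(6, k) (Function('f')(k, z) = Add(Mul(5, k), k) = Mul(6, k))
Add(108, Mul(Function('f')(Add(0, Mul(-1, -5)), 4), Mul(6, -11))) = Add(108, Mul(Mul(6, Add(0, Mul(-1, -5))), Mul(6, -11))) = Add(108, Mul(Mul(6, Add(0, 5)), -66)) = Add(108, Mul(Mul(6, 5), -66)) = Add(108, Mul(30, -66)) = Add(108, -1980) = -1872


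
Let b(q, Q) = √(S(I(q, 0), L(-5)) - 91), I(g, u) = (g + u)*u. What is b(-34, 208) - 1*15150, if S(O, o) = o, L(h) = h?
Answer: -15150 + 4*I*√6 ≈ -15150.0 + 9.798*I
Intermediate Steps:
I(g, u) = u*(g + u)
b(q, Q) = 4*I*√6 (b(q, Q) = √(-5 - 91) = √(-96) = 4*I*√6)
b(-34, 208) - 1*15150 = 4*I*√6 - 1*15150 = 4*I*√6 - 15150 = -15150 + 4*I*√6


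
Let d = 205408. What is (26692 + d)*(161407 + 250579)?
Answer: 95621950600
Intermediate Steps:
(26692 + d)*(161407 + 250579) = (26692 + 205408)*(161407 + 250579) = 232100*411986 = 95621950600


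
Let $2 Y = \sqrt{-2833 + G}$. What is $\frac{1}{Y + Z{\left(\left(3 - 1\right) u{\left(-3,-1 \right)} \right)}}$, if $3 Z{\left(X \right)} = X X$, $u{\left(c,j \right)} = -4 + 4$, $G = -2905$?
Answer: $- \frac{i \sqrt{5738}}{2869} \approx - 0.026403 i$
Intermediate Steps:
$u{\left(c,j \right)} = 0$
$Z{\left(X \right)} = \frac{X^{2}}{3}$ ($Z{\left(X \right)} = \frac{X X}{3} = \frac{X^{2}}{3}$)
$Y = \frac{i \sqrt{5738}}{2}$ ($Y = \frac{\sqrt{-2833 - 2905}}{2} = \frac{\sqrt{-5738}}{2} = \frac{i \sqrt{5738}}{2} \approx 37.875 i$)
$\frac{1}{Y + Z{\left(\left(3 - 1\right) u{\left(-3,-1 \right)} \right)}} = \frac{1}{\frac{i \sqrt{5738}}{2} + \frac{\left(\left(3 - 1\right) 0\right)^{2}}{3}} = \frac{1}{\frac{i \sqrt{5738}}{2} + \frac{\left(2 \cdot 0\right)^{2}}{3}} = \frac{1}{\frac{i \sqrt{5738}}{2} + \frac{0^{2}}{3}} = \frac{1}{\frac{i \sqrt{5738}}{2} + \frac{1}{3} \cdot 0} = \frac{1}{\frac{i \sqrt{5738}}{2} + 0} = \frac{1}{\frac{1}{2} i \sqrt{5738}} = - \frac{i \sqrt{5738}}{2869}$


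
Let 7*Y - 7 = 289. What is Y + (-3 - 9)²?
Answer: 1304/7 ≈ 186.29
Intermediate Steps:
Y = 296/7 (Y = 1 + (⅐)*289 = 1 + 289/7 = 296/7 ≈ 42.286)
Y + (-3 - 9)² = 296/7 + (-3 - 9)² = 296/7 + (-12)² = 296/7 + 144 = 1304/7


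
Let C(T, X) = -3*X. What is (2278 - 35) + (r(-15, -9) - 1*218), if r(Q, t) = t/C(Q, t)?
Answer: 6074/3 ≈ 2024.7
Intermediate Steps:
r(Q, t) = -1/3 (r(Q, t) = t/((-3*t)) = t*(-1/(3*t)) = -1/3)
(2278 - 35) + (r(-15, -9) - 1*218) = (2278 - 35) + (-1/3 - 1*218) = 2243 + (-1/3 - 218) = 2243 - 655/3 = 6074/3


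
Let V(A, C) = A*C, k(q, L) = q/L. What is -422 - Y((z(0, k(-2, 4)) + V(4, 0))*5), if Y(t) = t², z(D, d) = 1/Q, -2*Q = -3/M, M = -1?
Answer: -3898/9 ≈ -433.11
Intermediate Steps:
Q = -3/2 (Q = -(-3)/(2*(-1)) = -(-3)*(-1)/2 = -½*3 = -3/2 ≈ -1.5000)
z(D, d) = -⅔ (z(D, d) = 1/(-3/2) = -⅔)
-422 - Y((z(0, k(-2, 4)) + V(4, 0))*5) = -422 - ((-⅔ + 4*0)*5)² = -422 - ((-⅔ + 0)*5)² = -422 - (-⅔*5)² = -422 - (-10/3)² = -422 - 1*100/9 = -422 - 100/9 = -3898/9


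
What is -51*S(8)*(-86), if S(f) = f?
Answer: 35088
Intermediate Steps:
-51*S(8)*(-86) = -51*8*(-86) = -408*(-86) = -1*(-35088) = 35088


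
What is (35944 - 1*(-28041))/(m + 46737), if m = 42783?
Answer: 12797/17904 ≈ 0.71476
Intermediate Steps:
(35944 - 1*(-28041))/(m + 46737) = (35944 - 1*(-28041))/(42783 + 46737) = (35944 + 28041)/89520 = 63985*(1/89520) = 12797/17904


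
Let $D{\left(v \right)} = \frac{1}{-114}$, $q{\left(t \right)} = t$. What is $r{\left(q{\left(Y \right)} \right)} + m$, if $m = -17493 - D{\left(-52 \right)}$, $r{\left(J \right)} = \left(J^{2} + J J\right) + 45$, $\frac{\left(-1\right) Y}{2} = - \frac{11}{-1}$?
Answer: $- \frac{1878719}{114} \approx -16480.0$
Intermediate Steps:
$Y = -22$ ($Y = - 2 \left(- \frac{11}{-1}\right) = - 2 \left(\left(-11\right) \left(-1\right)\right) = \left(-2\right) 11 = -22$)
$D{\left(v \right)} = - \frac{1}{114}$
$r{\left(J \right)} = 45 + 2 J^{2}$ ($r{\left(J \right)} = \left(J^{2} + J^{2}\right) + 45 = 2 J^{2} + 45 = 45 + 2 J^{2}$)
$m = - \frac{1994201}{114}$ ($m = -17493 - - \frac{1}{114} = -17493 + \frac{1}{114} = - \frac{1994201}{114} \approx -17493.0$)
$r{\left(q{\left(Y \right)} \right)} + m = \left(45 + 2 \left(-22\right)^{2}\right) - \frac{1994201}{114} = \left(45 + 2 \cdot 484\right) - \frac{1994201}{114} = \left(45 + 968\right) - \frac{1994201}{114} = 1013 - \frac{1994201}{114} = - \frac{1878719}{114}$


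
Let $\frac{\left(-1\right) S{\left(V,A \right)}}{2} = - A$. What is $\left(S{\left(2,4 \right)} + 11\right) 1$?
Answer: $19$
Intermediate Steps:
$S{\left(V,A \right)} = 2 A$ ($S{\left(V,A \right)} = - 2 \left(- A\right) = 2 A$)
$\left(S{\left(2,4 \right)} + 11\right) 1 = \left(2 \cdot 4 + 11\right) 1 = \left(8 + 11\right) 1 = 19 \cdot 1 = 19$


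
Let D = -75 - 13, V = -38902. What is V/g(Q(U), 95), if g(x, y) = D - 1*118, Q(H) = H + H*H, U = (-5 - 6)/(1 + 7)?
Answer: 19451/103 ≈ 188.84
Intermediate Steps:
U = -11/8 ≈ -1.3750
D = -88
Q(H) = H + H²
g(x, y) = -206 (g(x, y) = -88 - 1*118 = -88 - 118 = -206)
V/g(Q(U), 95) = -38902/(-206) = -38902*(-1/206) = 19451/103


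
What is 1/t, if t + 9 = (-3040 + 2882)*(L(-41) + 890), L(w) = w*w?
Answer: -1/406227 ≈ -2.4617e-6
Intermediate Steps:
L(w) = w²
t = -406227 (t = -9 + (-3040 + 2882)*((-41)² + 890) = -9 - 158*(1681 + 890) = -9 - 158*2571 = -9 - 406218 = -406227)
1/t = 1/(-406227) = -1/406227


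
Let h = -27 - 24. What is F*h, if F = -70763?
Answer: 3608913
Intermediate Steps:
h = -51
F*h = -70763*(-51) = 3608913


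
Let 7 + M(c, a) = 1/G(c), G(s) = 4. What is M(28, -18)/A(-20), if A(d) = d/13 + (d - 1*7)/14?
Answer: 2457/1262 ≈ 1.9469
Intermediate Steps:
M(c, a) = -27/4 (M(c, a) = -7 + 1/4 = -7 + ¼ = -27/4)
A(d) = -½ + 27*d/182 (A(d) = d*(1/13) + (d - 7)*(1/14) = d/13 + (-7 + d)*(1/14) = d/13 + (-½ + d/14) = -½ + 27*d/182)
M(28, -18)/A(-20) = -27/(4*(-½ + (27/182)*(-20))) = -27/(4*(-½ - 270/91)) = -27/(4*(-631/182)) = -27/4*(-182/631) = 2457/1262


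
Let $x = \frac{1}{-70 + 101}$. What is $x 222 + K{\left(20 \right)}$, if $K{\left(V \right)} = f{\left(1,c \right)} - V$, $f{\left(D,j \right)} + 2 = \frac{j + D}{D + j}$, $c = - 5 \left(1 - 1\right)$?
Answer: $- \frac{429}{31} \approx -13.839$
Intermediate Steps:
$x = \frac{1}{31} \approx 0.032258$
$c = 0$ ($c = \left(-5\right) 0 = 0$)
$f{\left(D,j \right)} = -1$ ($f{\left(D,j \right)} = -2 + \frac{j + D}{D + j} = -2 + \frac{D + j}{D + j} = -2 + 1 = -1$)
$K{\left(V \right)} = -1 - V$
$x 222 + K{\left(20 \right)} = \frac{1}{31} \cdot 222 - 21 = \frac{222}{31} - 21 = - \frac{429}{31}$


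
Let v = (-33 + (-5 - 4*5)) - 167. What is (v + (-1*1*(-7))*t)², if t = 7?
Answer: 30976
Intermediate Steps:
v = -225 (v = (-33 + (-5 - 20)) - 167 = (-33 - 25) - 167 = -58 - 167 = -225)
(v + (-1*1*(-7))*t)² = (-225 + (-1*1*(-7))*7)² = (-225 - 1*(-7)*7)² = (-225 + 7*7)² = (-225 + 49)² = (-176)² = 30976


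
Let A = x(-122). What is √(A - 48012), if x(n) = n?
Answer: I*√48134 ≈ 219.39*I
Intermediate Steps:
A = -122
√(A - 48012) = √(-122 - 48012) = √(-48134) = I*√48134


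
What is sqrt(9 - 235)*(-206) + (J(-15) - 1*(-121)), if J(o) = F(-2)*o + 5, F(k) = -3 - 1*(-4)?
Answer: 111 - 206*I*sqrt(226) ≈ 111.0 - 3096.9*I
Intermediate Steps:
F(k) = 1 (F(k) = -3 + 4 = 1)
J(o) = 5 + o (J(o) = 1*o + 5 = o + 5 = 5 + o)
sqrt(9 - 235)*(-206) + (J(-15) - 1*(-121)) = sqrt(9 - 235)*(-206) + ((5 - 15) - 1*(-121)) = sqrt(-226)*(-206) + (-10 + 121) = (I*sqrt(226))*(-206) + 111 = -206*I*sqrt(226) + 111 = 111 - 206*I*sqrt(226)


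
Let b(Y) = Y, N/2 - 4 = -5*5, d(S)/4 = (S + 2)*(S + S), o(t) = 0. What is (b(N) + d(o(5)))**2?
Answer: 1764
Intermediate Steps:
d(S) = 8*S*(2 + S) (d(S) = 4*((S + 2)*(S + S)) = 4*((2 + S)*(2*S)) = 4*(2*S*(2 + S)) = 8*S*(2 + S))
N = -42 (N = 8 + 2*(-5*5) = 8 + 2*(-25) = 8 - 50 = -42)
(b(N) + d(o(5)))**2 = (-42 + 8*0*(2 + 0))**2 = (-42 + 8*0*2)**2 = (-42 + 0)**2 = (-42)**2 = 1764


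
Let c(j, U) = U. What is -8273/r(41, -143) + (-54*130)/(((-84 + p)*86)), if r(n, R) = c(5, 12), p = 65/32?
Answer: -931755557/1353468 ≈ -688.42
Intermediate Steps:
p = 65/32 (p = 65*(1/32) = 65/32 ≈ 2.0313)
r(n, R) = 12
-8273/r(41, -143) + (-54*130)/(((-84 + p)*86)) = -8273/12 + (-54*130)/(((-84 + 65/32)*86)) = -8273*1/12 - 7020/((-2623/32*86)) = -8273/12 - 7020/(-112789/16) = -8273/12 - 7020*(-16/112789) = -8273/12 + 112320/112789 = -931755557/1353468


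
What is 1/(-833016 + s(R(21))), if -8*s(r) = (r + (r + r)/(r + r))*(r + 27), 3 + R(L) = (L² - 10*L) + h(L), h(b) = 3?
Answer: -1/840498 ≈ -1.1898e-6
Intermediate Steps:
R(L) = L² - 10*L (R(L) = -3 + ((L² - 10*L) + 3) = -3 + (3 + L² - 10*L) = L² - 10*L)
s(r) = -(1 + r)*(27 + r)/8 (s(r) = -(r + (r + r)/(r + r))*(r + 27)/8 = -(r + (2*r)/((2*r)))*(27 + r)/8 = -(r + (2*r)*(1/(2*r)))*(27 + r)/8 = -(r + 1)*(27 + r)/8 = -(1 + r)*(27 + r)/8)
1/(-833016 + s(R(21))) = 1/(-833016 + (-27/8 - 147*(-10 + 21)/2 - 441*(-10 + 21)²/8)) = 1/(-833016 + (-27/8 - 147*11/2 - (21*11)²/8)) = 1/(-833016 + (-27/8 - 7/2*231 - ⅛*231²)) = 1/(-833016 + (-27/8 - 1617/2 - ⅛*53361)) = 1/(-833016 + (-27/8 - 1617/2 - 53361/8)) = 1/(-833016 - 7482) = 1/(-840498) = -1/840498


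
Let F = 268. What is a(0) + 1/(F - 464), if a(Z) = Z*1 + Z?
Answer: -1/196 ≈ -0.0051020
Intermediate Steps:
a(Z) = 2*Z (a(Z) = Z + Z = 2*Z)
a(0) + 1/(F - 464) = 2*0 + 1/(268 - 464) = 0 + 1/(-196) = 0 - 1/196 = -1/196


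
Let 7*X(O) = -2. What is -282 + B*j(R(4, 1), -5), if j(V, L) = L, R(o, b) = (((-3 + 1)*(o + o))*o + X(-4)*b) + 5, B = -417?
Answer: 1803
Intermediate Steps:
X(O) = -2/7 (X(O) = (1/7)*(-2) = -2/7)
R(o, b) = 5 - 4*o**2 - 2*b/7 (R(o, b) = (((-3 + 1)*(o + o))*o - 2*b/7) + 5 = ((-4*o)*o - 2*b/7) + 5 = (-4*o**2 - 2*b/7) + 5 = 5 - 4*o**2 - 2*b/7)
-282 + B*j(R(4, 1), -5) = -282 - 417*(-5) = -282 + 2085 = 1803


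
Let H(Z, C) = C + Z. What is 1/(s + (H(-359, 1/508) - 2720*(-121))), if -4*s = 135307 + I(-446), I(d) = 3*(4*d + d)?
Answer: 254/75338115 ≈ 3.3715e-6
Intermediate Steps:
I(d) = 15*d (I(d) = 3*(5*d) = 15*d)
s = -128617/4 (s = -(135307 + 15*(-446))/4 = -(135307 - 6690)/4 = -1/4*128617 = -128617/4 ≈ -32154.)
1/(s + (H(-359, 1/508) - 2720*(-121))) = 1/(-128617/4 + ((1/508 - 359) - 2720*(-121))) = 1/(-128617/4 + ((1/508 - 359) + 329120)) = 1/(-128617/4 + (-182371/508 + 329120)) = 1/(-128617/4 + 167010589/508) = 1/(75338115/254) = 254/75338115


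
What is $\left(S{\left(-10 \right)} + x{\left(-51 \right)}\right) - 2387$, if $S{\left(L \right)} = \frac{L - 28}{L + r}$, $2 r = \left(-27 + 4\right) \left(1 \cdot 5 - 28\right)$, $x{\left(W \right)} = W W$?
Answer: $\frac{108850}{509} \approx 213.85$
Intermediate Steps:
$x{\left(W \right)} = W^{2}$
$r = \frac{529}{2}$ ($r = \frac{\left(-27 + 4\right) \left(1 \cdot 5 - 28\right)}{2} = \frac{\left(-23\right) \left(5 - 28\right)}{2} = \frac{\left(-23\right) \left(-23\right)}{2} = \frac{1}{2} \cdot 529 = \frac{529}{2} \approx 264.5$)
$S{\left(L \right)} = \frac{-28 + L}{\frac{529}{2} + L}$ ($S{\left(L \right)} = \frac{L - 28}{L + \frac{529}{2}} = \frac{-28 + L}{\frac{529}{2} + L}$)
$\left(S{\left(-10 \right)} + x{\left(-51 \right)}\right) - 2387 = \left(\frac{2 \left(-28 - 10\right)}{529 + 2 \left(-10\right)} + \left(-51\right)^{2}\right) - 2387 = \left(2 \frac{1}{529 - 20} \left(-38\right) + 2601\right) - 2387 = \left(2 \cdot \frac{1}{509} \left(-38\right) + 2601\right) - 2387 = \left(- \frac{76}{509} + 2601\right) - 2387 = \frac{1323833}{509} - 2387 = \frac{108850}{509}$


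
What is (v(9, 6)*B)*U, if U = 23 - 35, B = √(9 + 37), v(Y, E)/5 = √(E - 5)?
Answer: -60*√46 ≈ -406.94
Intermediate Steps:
v(Y, E) = 5*√(-5 + E) (v(Y, E) = 5*√(E - 5) = 5*√(-5 + E))
B = √46 ≈ 6.7823
U = -12
(v(9, 6)*B)*U = ((5*√(-5 + 6))*√46)*(-12) = ((5*√1)*√46)*(-12) = ((5*1)*√46)*(-12) = (5*√46)*(-12) = -60*√46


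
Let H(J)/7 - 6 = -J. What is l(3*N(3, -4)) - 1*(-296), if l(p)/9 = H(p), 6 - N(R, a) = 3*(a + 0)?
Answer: -2728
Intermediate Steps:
N(R, a) = 6 - 3*a (N(R, a) = 6 - 3*(a + 0) = 6 - 3*a)
H(J) = 42 - 7*J (H(J) = 42 + 7*(-J) = 42 - 7*J)
l(p) = 378 - 63*p (l(p) = 9*(42 - 7*p) = 378 - 63*p)
l(3*N(3, -4)) - 1*(-296) = (378 - 189*(6 - 3*(-4))) - 1*(-296) = (378 - 189*(6 + 12)) + 296 = (378 - 189*18) + 296 = (378 - 63*54) + 296 = (378 - 3402) + 296 = -3024 + 296 = -2728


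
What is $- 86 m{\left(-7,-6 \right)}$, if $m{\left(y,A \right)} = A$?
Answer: $516$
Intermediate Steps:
$- 86 m{\left(-7,-6 \right)} = \left(-86\right) \left(-6\right) = 516$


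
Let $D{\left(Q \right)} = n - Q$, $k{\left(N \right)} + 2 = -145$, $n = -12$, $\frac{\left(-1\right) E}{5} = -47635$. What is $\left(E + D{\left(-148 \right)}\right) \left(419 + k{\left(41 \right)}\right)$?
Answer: $64820592$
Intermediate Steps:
$E = 238175$ ($E = \left(-5\right) \left(-47635\right) = 238175$)
$k{\left(N \right)} = -147$ ($k{\left(N \right)} = -2 - 145 = -147$)
$D{\left(Q \right)} = -12 - Q$
$\left(E + D{\left(-148 \right)}\right) \left(419 + k{\left(41 \right)}\right) = \left(238175 - -136\right) \left(419 - 147\right) = \left(238175 + \left(-12 + 148\right)\right) 272 = \left(238175 + 136\right) 272 = 238311 \cdot 272 = 64820592$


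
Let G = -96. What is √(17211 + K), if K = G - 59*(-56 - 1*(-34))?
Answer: √18413 ≈ 135.69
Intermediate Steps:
K = 1202 (K = -96 - 59*(-56 - 1*(-34)) = -96 - 59*(-56 + 34) = -96 - 59*(-22) = -96 + 1298 = 1202)
√(17211 + K) = √(17211 + 1202) = √18413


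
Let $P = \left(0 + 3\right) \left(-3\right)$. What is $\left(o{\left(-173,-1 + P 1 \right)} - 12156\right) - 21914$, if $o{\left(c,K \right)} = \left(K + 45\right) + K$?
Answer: $-34045$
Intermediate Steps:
$P = -9$ ($P = 3 \left(-3\right) = -9$)
$o{\left(c,K \right)} = 45 + 2 K$ ($o{\left(c,K \right)} = \left(45 + K\right) + K = 45 + 2 K$)
$\left(o{\left(-173,-1 + P 1 \right)} - 12156\right) - 21914 = \left(\left(45 + 2 \left(-1 - 9\right)\right) - 12156\right) - 21914 = \left(\left(45 + 2 \left(-10\right)\right) - 12156\right) - 21914 = \left(\left(45 - 20\right) - 12156\right) - 21914 = \left(25 - 12156\right) - 21914 = -12131 - 21914 = -34045$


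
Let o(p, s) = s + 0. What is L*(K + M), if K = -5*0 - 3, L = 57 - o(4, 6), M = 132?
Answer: 6579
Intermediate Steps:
o(p, s) = s
L = 51 (L = 57 - 1*6 = 57 - 6 = 51)
K = -3 (K = 0 - 3 = -3)
L*(K + M) = 51*(-3 + 132) = 51*129 = 6579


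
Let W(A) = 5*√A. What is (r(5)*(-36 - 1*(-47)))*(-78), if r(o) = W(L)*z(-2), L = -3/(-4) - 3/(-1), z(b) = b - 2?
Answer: 8580*√15 ≈ 33230.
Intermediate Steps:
z(b) = -2 + b
L = 15/4 (L = -3*(-¼) - 3*(-1) = ¾ + 3 = 15/4 ≈ 3.7500)
r(o) = -10*√15 (r(o) = (5*√(15/4))*(-2 - 2) = (5*(√15/2))*(-4) = (5*√15/2)*(-4) = -10*√15)
(r(5)*(-36 - 1*(-47)))*(-78) = ((-10*√15)*(-36 - 1*(-47)))*(-78) = ((-10*√15)*(-36 + 47))*(-78) = (-10*√15*11)*(-78) = -110*√15*(-78) = 8580*√15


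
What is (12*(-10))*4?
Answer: -480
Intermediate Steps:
(12*(-10))*4 = -120*4 = -480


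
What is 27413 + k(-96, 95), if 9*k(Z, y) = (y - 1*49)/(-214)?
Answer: 26398696/963 ≈ 27413.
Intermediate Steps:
k(Z, y) = 49/1926 - y/1926 (k(Z, y) = ((y - 1*49)/(-214))/9 = ((y - 49)*(-1/214))/9 = ((-49 + y)*(-1/214))/9 = (49/214 - y/214)/9 = 49/1926 - y/1926)
27413 + k(-96, 95) = 27413 + (49/1926 - 1/1926*95) = 27413 + (49/1926 - 95/1926) = 27413 - 23/963 = 26398696/963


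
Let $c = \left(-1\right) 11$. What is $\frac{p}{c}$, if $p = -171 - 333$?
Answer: $\frac{504}{11} \approx 45.818$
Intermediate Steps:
$p = -504$ ($p = -171 - 333 = -504$)
$c = -11$
$\frac{p}{c} = - \frac{504}{-11} = \left(-504\right) \left(- \frac{1}{11}\right) = \frac{504}{11}$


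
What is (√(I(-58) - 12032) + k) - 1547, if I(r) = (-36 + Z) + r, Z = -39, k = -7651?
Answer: -9198 + I*√12165 ≈ -9198.0 + 110.3*I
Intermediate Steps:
I(r) = -75 + r (I(r) = (-36 - 39) + r = -75 + r)
(√(I(-58) - 12032) + k) - 1547 = (√((-75 - 58) - 12032) - 7651) - 1547 = (√(-133 - 12032) - 7651) - 1547 = (√(-12165) - 7651) - 1547 = (I*√12165 - 7651) - 1547 = (-7651 + I*√12165) - 1547 = -9198 + I*√12165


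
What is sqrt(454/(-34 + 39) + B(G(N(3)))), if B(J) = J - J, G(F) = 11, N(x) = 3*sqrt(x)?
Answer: sqrt(2270)/5 ≈ 9.5289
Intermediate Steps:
B(J) = 0
sqrt(454/(-34 + 39) + B(G(N(3)))) = sqrt(454/(-34 + 39) + 0) = sqrt(454/5 + 0) = sqrt(454/5) = sqrt(2270)/5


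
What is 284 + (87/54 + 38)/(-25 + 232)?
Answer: 46039/162 ≈ 284.19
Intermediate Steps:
284 + (87/54 + 38)/(-25 + 232) = 284 + (87*(1/54) + 38)/207 = 284 + (29/18 + 38)*(1/207) = 284 + (713/18)*(1/207) = 284 + 31/162 = 46039/162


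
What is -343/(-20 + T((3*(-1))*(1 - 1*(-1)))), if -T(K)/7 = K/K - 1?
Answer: 343/20 ≈ 17.150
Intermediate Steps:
T(K) = 0 (T(K) = -7*(K/K - 1) = -7*(1 - 1) = -7*0 = 0)
-343/(-20 + T((3*(-1))*(1 - 1*(-1)))) = -343/(-20 + 0) = -343/(-20) = -343*(-1/20) = 343/20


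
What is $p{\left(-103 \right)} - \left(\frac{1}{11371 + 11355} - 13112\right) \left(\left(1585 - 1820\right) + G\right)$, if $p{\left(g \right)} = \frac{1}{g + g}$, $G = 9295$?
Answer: $\frac{278072066147617}{2340778} \approx 1.1879 \cdot 10^{8}$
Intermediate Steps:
$p{\left(g \right)} = \frac{1}{2 g}$
$p{\left(-103 \right)} - \left(\frac{1}{11371 + 11355} - 13112\right) \left(\left(1585 - 1820\right) + G\right) = \frac{1}{2 \left(-103\right)} - \left(\frac{1}{11371 + 11355} - 13112\right) \left(\left(1585 - 1820\right) + 9295\right) = \frac{1}{2} \left(- \frac{1}{103}\right) - \left(\frac{1}{22726} - 13112\right) \left(-235 + 9295\right) = - \frac{1}{206} - \left(\frac{1}{22726} - 13112\right) 9060 = - \frac{1}{206} - \left(- \frac{297983311}{22726}\right) 9060 = - \frac{1}{206} - - \frac{1349864398830}{11363} = - \frac{1}{206} + \frac{1349864398830}{11363} = \frac{278072066147617}{2340778}$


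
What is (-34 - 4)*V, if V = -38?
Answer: 1444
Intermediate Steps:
(-34 - 4)*V = (-34 - 4)*(-38) = -38*(-38) = 1444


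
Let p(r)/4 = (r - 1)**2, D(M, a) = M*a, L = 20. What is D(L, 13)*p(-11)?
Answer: 149760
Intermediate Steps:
p(r) = 4*(-1 + r)**2 (p(r) = 4*(r - 1)**2 = 4*(-1 + r)**2)
D(L, 13)*p(-11) = (20*13)*(4*(-1 - 11)**2) = 260*(4*(-12)**2) = 260*(4*144) = 260*576 = 149760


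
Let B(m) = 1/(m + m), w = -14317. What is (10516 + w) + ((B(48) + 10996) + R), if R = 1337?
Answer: 819073/96 ≈ 8532.0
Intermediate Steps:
B(m) = 1/(2*m)
(10516 + w) + ((B(48) + 10996) + R) = (10516 - 14317) + (((½)/48 + 10996) + 1337) = -3801 + (((½)*(1/48) + 10996) + 1337) = -3801 + ((1/96 + 10996) + 1337) = -3801 + (1055617/96 + 1337) = -3801 + 1183969/96 = 819073/96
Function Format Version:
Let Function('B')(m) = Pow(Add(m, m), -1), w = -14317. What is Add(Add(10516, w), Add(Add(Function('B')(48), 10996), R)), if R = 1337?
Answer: Rational(819073, 96) ≈ 8532.0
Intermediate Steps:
Function('B')(m) = Mul(Rational(1, 2), Pow(m, -1)) (Function('B')(m) = Pow(Mul(2, m), -1) = Mul(Rational(1, 2), Pow(m, -1)))
Add(Add(10516, w), Add(Add(Function('B')(48), 10996), R)) = Add(Add(10516, -14317), Add(Add(Mul(Rational(1, 2), Pow(48, -1)), 10996), 1337)) = Add(-3801, Add(Add(Mul(Rational(1, 2), Rational(1, 48)), 10996), 1337)) = Add(-3801, Add(Add(Rational(1, 96), 10996), 1337)) = Add(-3801, Add(Rational(1055617, 96), 1337)) = Add(-3801, Rational(1183969, 96)) = Rational(819073, 96)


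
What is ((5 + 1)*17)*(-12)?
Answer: -1224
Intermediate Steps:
((5 + 1)*17)*(-12) = (6*17)*(-12) = 102*(-12) = -1224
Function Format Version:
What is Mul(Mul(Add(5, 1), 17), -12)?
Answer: -1224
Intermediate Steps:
Mul(Mul(Add(5, 1), 17), -12) = Mul(Mul(6, 17), -12) = Mul(102, -12) = -1224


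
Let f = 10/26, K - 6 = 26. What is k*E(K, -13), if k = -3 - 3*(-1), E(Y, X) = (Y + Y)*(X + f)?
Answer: 0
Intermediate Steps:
K = 32 (K = 6 + 26 = 32)
f = 5/13 (f = 10*(1/26) = 5/13 ≈ 0.38462)
E(Y, X) = 2*Y*(5/13 + X) (E(Y, X) = (Y + Y)*(X + 5/13) = (2*Y)*(5/13 + X) = 2*Y*(5/13 + X))
k = 0 (k = -3 + 3 = 0)
k*E(K, -13) = 0*((2/13)*32*(5 + 13*(-13))) = 0*((2/13)*32*(5 - 169)) = 0*((2/13)*32*(-164)) = 0*(-10496/13) = 0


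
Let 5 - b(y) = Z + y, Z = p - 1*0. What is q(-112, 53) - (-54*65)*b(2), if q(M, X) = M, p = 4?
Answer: -3622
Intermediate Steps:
Z = 4 (Z = 4 - 1*0 = 4 + 0 = 4)
b(y) = 1 - y (b(y) = 5 - (4 + y) = 5 + (-4 - y) = 1 - y)
q(-112, 53) - (-54*65)*b(2) = -112 - (-54*65)*(1 - 1*2) = -112 - (-3510)*(1 - 2) = -112 - (-3510)*(-1) = -112 - 1*3510 = -112 - 3510 = -3622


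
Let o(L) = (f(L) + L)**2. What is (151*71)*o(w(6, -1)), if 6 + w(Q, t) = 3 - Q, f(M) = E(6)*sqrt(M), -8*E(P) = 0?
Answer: 868401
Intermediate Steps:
E(P) = 0 (E(P) = -1/8*0 = 0)
f(M) = 0 (f(M) = 0*sqrt(M) = 0)
w(Q, t) = -3 - Q (w(Q, t) = -6 + (3 - Q) = -3 - Q)
o(L) = L**2 (o(L) = (0 + L)**2 = L**2)
(151*71)*o(w(6, -1)) = (151*71)*(-3 - 1*6)**2 = 10721*(-3 - 6)**2 = 10721*(-9)**2 = 10721*81 = 868401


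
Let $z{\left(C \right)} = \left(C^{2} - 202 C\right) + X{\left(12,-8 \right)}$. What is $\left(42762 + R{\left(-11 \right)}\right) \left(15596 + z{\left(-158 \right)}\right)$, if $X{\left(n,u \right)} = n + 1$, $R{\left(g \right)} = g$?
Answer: $3098977239$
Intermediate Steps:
$X{\left(n,u \right)} = 1 + n$
$z{\left(C \right)} = 13 + C^{2} - 202 C$ ($z{\left(C \right)} = \left(C^{2} - 202 C\right) + \left(1 + 12\right) = \left(C^{2} - 202 C\right) + 13 = 13 + C^{2} - 202 C$)
$\left(42762 + R{\left(-11 \right)}\right) \left(15596 + z{\left(-158 \right)}\right) = \left(42762 - 11\right) \left(15596 + \left(13 + \left(-158\right)^{2} - -31916\right)\right) = 42751 \left(15596 + \left(13 + 24964 + 31916\right)\right) = 42751 \left(15596 + 56893\right) = 42751 \cdot 72489 = 3098977239$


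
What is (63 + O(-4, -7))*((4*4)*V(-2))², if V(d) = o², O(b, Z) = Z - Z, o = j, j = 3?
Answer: 1306368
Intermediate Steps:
o = 3
O(b, Z) = 0
V(d) = 9 (V(d) = 3² = 9)
(63 + O(-4, -7))*((4*4)*V(-2))² = (63 + 0)*((4*4)*9)² = 63*(16*9)² = 63*144² = 63*20736 = 1306368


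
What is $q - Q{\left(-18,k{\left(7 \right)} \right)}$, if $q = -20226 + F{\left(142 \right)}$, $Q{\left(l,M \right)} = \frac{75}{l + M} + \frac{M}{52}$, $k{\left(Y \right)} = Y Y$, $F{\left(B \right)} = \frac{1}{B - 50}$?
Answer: $- \frac{375011705}{18538} \approx -20229.0$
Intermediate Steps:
$F{\left(B \right)} = \frac{1}{-50 + B}$
$k{\left(Y \right)} = Y^{2}$
$Q{\left(l,M \right)} = \frac{75}{M + l} + \frac{M}{52}$ ($Q{\left(l,M \right)} = \frac{75}{M + l} + M \frac{1}{52} = \frac{75}{M + l} + \frac{M}{52}$)
$q = - \frac{1860791}{92}$ ($q = -20226 + \frac{1}{-50 + 142} = -20226 + \frac{1}{92} = - \frac{1860791}{92} \approx -20226.0$)
$q - Q{\left(-18,k{\left(7 \right)} \right)} = - \frac{1860791}{92} - \frac{3900 + \left(7^{2}\right)^{2} + 7^{2} \left(-18\right)}{52 \left(7^{2} - 18\right)} = - \frac{1860791}{92} - \frac{3900 + 49^{2} + 49 \left(-18\right)}{52 \left(49 - 18\right)} = - \frac{1860791}{92} - \frac{3900 + 2401 - 882}{52 \cdot 31} = - \frac{1860791}{92} - \frac{1}{52} \cdot \frac{1}{31} \cdot 5419 = - \frac{1860791}{92} - \frac{5419}{1612} = - \frac{375011705}{18538}$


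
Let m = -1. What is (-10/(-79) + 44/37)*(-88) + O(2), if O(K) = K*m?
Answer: -344294/2923 ≈ -117.79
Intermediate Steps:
O(K) = -K (O(K) = K*(-1) = -K)
(-10/(-79) + 44/37)*(-88) + O(2) = (-10/(-79) + 44/37)*(-88) - 1*2 = (-10*(-1/79) + 44*(1/37))*(-88) - 2 = (10/79 + 44/37)*(-88) - 2 = (3846/2923)*(-88) - 2 = -338448/2923 - 2 = -344294/2923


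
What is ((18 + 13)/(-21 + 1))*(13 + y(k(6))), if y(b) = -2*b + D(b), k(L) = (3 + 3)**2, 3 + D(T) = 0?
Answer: 961/10 ≈ 96.100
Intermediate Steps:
D(T) = -3 (D(T) = -3 + 0 = -3)
k(L) = 36 (k(L) = 6**2 = 36)
y(b) = -3 - 2*b (y(b) = -2*b - 3 = -3 - 2*b)
((18 + 13)/(-21 + 1))*(13 + y(k(6))) = ((18 + 13)/(-21 + 1))*(13 + (-3 - 2*36)) = (31/(-20))*(13 + (-3 - 72)) = (31*(-1/20))*(13 - 75) = -31/20*(-62) = 961/10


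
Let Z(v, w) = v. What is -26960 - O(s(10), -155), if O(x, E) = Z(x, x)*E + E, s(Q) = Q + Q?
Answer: -23705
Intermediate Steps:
s(Q) = 2*Q
O(x, E) = E + E*x (O(x, E) = x*E + E = E*x + E = E + E*x)
-26960 - O(s(10), -155) = -26960 - (-155)*(1 + 2*10) = -26960 - (-155)*(1 + 20) = -26960 - (-155)*21 = -26960 - 1*(-3255) = -26960 + 3255 = -23705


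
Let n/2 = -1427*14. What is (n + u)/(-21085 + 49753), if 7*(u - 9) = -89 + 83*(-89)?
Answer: -41015/28668 ≈ -1.4307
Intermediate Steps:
u = -1059 (u = 9 + (-89 + 83*(-89))/7 = 9 + (-89 - 7387)/7 = 9 + (1/7)*(-7476) = 9 - 1068 = -1059)
n = -39956 (n = 2*(-1427*14) = 2*(-19978) = -39956)
(n + u)/(-21085 + 49753) = (-39956 - 1059)/(-21085 + 49753) = -41015/28668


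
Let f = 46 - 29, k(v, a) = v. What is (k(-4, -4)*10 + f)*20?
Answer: -460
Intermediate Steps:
f = 17
(k(-4, -4)*10 + f)*20 = (-4*10 + 17)*20 = (-40 + 17)*20 = -23*20 = -460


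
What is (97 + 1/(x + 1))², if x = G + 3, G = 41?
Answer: 19061956/2025 ≈ 9413.3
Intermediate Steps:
x = 44 (x = 41 + 3 = 44)
(97 + 1/(x + 1))² = (97 + 1/(44 + 1))² = (97 + 1/45)² = (4366/45)² = 19061956/2025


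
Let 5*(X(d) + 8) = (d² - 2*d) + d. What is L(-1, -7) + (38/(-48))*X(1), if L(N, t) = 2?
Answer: 25/3 ≈ 8.3333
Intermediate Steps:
X(d) = -8 - d/5 + d²/5 (X(d) = -8 + ((d² - 2*d) + d)/5 = -8 + (d² - d)/5 = -8 + (-d/5 + d²/5) = -8 - d/5 + d²/5)
L(-1, -7) + (38/(-48))*X(1) = 2 + (38/(-48))*(-8 - ⅕*1 + (⅕)*1²) = 2 + (38*(-1/48))*(-8 - ⅕ + (⅕)*1) = 2 - 19*(-8 - ⅕ + ⅕)/24 = 2 - 19/24*(-8) = 2 + 19/3 = 25/3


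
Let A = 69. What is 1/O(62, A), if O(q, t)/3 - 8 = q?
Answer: 1/210 ≈ 0.0047619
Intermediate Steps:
O(q, t) = 24 + 3*q
1/O(62, A) = 1/(24 + 3*62) = 1/(24 + 186) = 1/210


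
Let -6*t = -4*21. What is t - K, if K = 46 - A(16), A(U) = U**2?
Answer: 224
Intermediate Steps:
t = 14 (t = -(-2)*21/3 = -1/6*(-84) = 14)
K = -210 (K = 46 - 1*16**2 = 46 - 1*256 = 46 - 256 = -210)
t - K = 14 - 1*(-210) = 14 + 210 = 224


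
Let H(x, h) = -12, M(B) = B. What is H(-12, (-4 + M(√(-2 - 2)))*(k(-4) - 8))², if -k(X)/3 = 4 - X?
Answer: 144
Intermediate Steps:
k(X) = -12 + 3*X (k(X) = -3*(4 - X) = -12 + 3*X)
H(-12, (-4 + M(√(-2 - 2)))*(k(-4) - 8))² = (-12)² = 144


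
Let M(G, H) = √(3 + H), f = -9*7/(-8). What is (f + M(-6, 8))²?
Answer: 4673/64 + 63*√11/4 ≈ 125.25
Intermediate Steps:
f = 63/8 (f = -63*(-⅛) = 63/8 ≈ 7.8750)
(f + M(-6, 8))² = (63/8 + √(3 + 8))² = (63/8 + √11)²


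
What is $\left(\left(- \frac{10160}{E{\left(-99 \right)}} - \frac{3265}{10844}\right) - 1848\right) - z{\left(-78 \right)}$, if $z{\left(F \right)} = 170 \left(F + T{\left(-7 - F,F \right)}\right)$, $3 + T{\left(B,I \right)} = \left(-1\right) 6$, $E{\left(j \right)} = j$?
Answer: $\frac{14003813557}{1073556} \approx 13044.0$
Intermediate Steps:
$T{\left(B,I \right)} = -9$ ($T{\left(B,I \right)} = -3 - 6 = -9$)
$z{\left(F \right)} = -1530 + 170 F$ ($z{\left(F \right)} = 170 \left(F - 9\right) = 170 \left(-9 + F\right) = -1530 + 170 F$)
$\left(\left(- \frac{10160}{E{\left(-99 \right)}} - \frac{3265}{10844}\right) - 1848\right) - z{\left(-78 \right)} = \left(\left(- \frac{10160}{-99} - \frac{3265}{10844}\right) - 1848\right) - \left(-1530 + 170 \left(-78\right)\right) = \left(\left(\left(-10160\right) \left(- \frac{1}{99}\right) - \frac{3265}{10844}\right) - 1848\right) - \left(-1530 - 13260\right) = \left(\left(\frac{10160}{99} - \frac{3265}{10844}\right) - 1848\right) - -14790 = \left(\frac{109851805}{1073556} - 1848\right) + 14790 = - \frac{1874079683}{1073556} + 14790 = \frac{14003813557}{1073556}$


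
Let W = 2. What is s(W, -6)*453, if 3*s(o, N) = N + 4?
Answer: -302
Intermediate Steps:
s(o, N) = 4/3 + N/3 (s(o, N) = (N + 4)/3 = (4 + N)/3 = 4/3 + N/3)
s(W, -6)*453 = (4/3 + (1/3)*(-6))*453 = (4/3 - 2)*453 = -2/3*453 = -302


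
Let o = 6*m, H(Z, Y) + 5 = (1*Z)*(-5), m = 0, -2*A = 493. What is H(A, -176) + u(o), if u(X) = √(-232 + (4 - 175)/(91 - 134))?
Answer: 2455/2 + I*√421615/43 ≈ 1227.5 + 15.1*I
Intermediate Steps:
A = -493/2 (A = -½*493 = -493/2 ≈ -246.50)
H(Z, Y) = -5 - 5*Z (H(Z, Y) = -5 + (1*Z)*(-5) = -5 + Z*(-5) = -5 - 5*Z)
o = 0 (o = 6*0 = 0)
u(X) = I*√421615/43 (u(X) = √(-232 - 171/(-43)) = √(-232 - 171*(-1/43)) = √(-232 + 171/43) = √(-9805/43) = I*√421615/43)
H(A, -176) + u(o) = (-5 - 5*(-493/2)) + I*√421615/43 = (-5 + 2465/2) + I*√421615/43 = 2455/2 + I*√421615/43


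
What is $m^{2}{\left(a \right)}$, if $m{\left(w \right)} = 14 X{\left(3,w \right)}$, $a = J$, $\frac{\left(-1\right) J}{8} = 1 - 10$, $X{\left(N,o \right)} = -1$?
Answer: $196$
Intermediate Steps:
$J = 72$ ($J = - 8 \left(1 - 10\right) = \left(-8\right) \left(-9\right) = 72$)
$a = 72$
$m{\left(w \right)} = -14$ ($m{\left(w \right)} = 14 \left(-1\right) = -14$)
$m^{2}{\left(a \right)} = \left(-14\right)^{2} = 196$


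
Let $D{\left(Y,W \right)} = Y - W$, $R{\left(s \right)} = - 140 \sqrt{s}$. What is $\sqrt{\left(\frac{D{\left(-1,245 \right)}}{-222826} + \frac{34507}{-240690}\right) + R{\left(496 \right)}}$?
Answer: $\frac{\sqrt{-102300969950070689370 - 402694648289396568504000 \sqrt{31}}}{26815994970} \approx 55.84 i$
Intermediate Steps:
$\sqrt{\left(\frac{D{\left(-1,245 \right)}}{-222826} + \frac{34507}{-240690}\right) + R{\left(496 \right)}} = \sqrt{\left(\frac{-1 - 245}{-222826} + \frac{34507}{-240690}\right) - 140 \sqrt{496}} = \sqrt{\left(\left(-1 - 245\right) \left(- \frac{1}{222826}\right) + 34507 \left(- \frac{1}{240690}\right)\right) - 140 \cdot 4 \sqrt{31}} = \sqrt{\left(\left(-246\right) \left(- \frac{1}{222826}\right) - \frac{34507}{240690}\right) - 560 \sqrt{31}} = \sqrt{\left(\frac{123}{111413} - \frac{34507}{240690}\right) - 560 \sqrt{31}} = \sqrt{- \frac{3814923521}{26815994970} - 560 \sqrt{31}}$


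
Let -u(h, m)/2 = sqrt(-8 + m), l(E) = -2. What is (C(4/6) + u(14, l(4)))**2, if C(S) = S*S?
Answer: -3224/81 - 16*I*sqrt(10)/9 ≈ -39.802 - 5.6218*I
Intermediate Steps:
C(S) = S**2
u(h, m) = -2*sqrt(-8 + m)
(C(4/6) + u(14, l(4)))**2 = ((4/6)**2 - 2*sqrt(-8 - 2))**2 = ((4*(1/6))**2 - 2*I*sqrt(10))**2 = ((2/3)**2 - 2*I*sqrt(10))**2 = (4/9 - 2*I*sqrt(10))**2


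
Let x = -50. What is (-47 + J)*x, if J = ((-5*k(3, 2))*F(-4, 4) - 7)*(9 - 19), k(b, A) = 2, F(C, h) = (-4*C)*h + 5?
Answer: -346150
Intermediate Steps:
F(C, h) = 5 - 4*C*h (F(C, h) = -4*C*h + 5 = 5 - 4*C*h)
J = 6970 (J = ((-5*2)*(5 - 4*(-4)*4) - 7)*(9 - 19) = (-10*(5 + 64) - 7)*(-10) = (-10*69 - 7)*(-10) = (-690 - 7)*(-10) = -697*(-10) = 6970)
(-47 + J)*x = (-47 + 6970)*(-50) = 6923*(-50) = -346150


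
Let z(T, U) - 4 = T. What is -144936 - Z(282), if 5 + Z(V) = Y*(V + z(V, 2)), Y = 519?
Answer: -439723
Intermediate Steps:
z(T, U) = 4 + T
Z(V) = 2071 + 1038*V (Z(V) = -5 + 519*(V + (4 + V)) = -5 + 519*(4 + 2*V) = -5 + (2076 + 1038*V) = 2071 + 1038*V)
-144936 - Z(282) = -144936 - (2071 + 1038*282) = -144936 - (2071 + 292716) = -144936 - 1*294787 = -144936 - 294787 = -439723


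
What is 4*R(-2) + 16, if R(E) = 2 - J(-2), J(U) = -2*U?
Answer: 8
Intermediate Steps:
R(E) = -2 (R(E) = 2 - (-2)*(-2) = 2 - 1*4 = 2 - 4 = -2)
4*R(-2) + 16 = 4*(-2) + 16 = -8 + 16 = 8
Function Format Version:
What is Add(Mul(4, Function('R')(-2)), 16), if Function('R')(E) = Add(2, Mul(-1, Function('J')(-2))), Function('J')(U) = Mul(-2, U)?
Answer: 8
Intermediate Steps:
Function('R')(E) = -2 (Function('R')(E) = Add(2, Mul(-1, Mul(-2, -2))) = Add(2, Mul(-1, 4)) = Add(2, -4) = -2)
Add(Mul(4, Function('R')(-2)), 16) = Add(Mul(4, -2), 16) = Add(-8, 16) = 8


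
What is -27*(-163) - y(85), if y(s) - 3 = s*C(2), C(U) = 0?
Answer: 4398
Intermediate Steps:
y(s) = 3 (y(s) = 3 + s*0 = 3 + 0 = 3)
-27*(-163) - y(85) = -27*(-163) - 1*3 = 4401 - 3 = 4398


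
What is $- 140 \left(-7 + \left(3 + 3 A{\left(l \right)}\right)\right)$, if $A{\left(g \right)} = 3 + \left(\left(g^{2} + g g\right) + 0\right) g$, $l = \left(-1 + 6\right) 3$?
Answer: $-2835700$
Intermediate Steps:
$l = 15$ ($l = 5 \cdot 3 = 15$)
$A{\left(g \right)} = 3 + 2 g^{3}$ ($A{\left(g \right)} = 3 + \left(\left(g^{2} + g^{2}\right) + 0\right) g = 3 + \left(2 g^{2} + 0\right) g = 3 + 2 g^{2} g = 3 + 2 g^{3}$)
$- 140 \left(-7 + \left(3 + 3 A{\left(l \right)}\right)\right) = - 140 \left(-7 + \left(3 + 3 \left(3 + 2 \cdot 15^{3}\right)\right)\right) = - 140 \left(-7 + \left(3 + 3 \left(3 + 2 \cdot 3375\right)\right)\right) = - 140 \left(-7 + \left(3 + 3 \left(3 + 6750\right)\right)\right) = - 140 \left(-7 + \left(3 + 3 \cdot 6753\right)\right) = - 140 \left(-7 + \left(3 + 20259\right)\right) = - 140 \left(-7 + 20262\right) = \left(-140\right) 20255 = -2835700$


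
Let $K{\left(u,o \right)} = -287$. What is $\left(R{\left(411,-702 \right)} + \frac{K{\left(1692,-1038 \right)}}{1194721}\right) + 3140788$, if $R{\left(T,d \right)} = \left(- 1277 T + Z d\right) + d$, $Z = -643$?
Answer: $\frac{3663761286338}{1194721} \approx 3.0666 \cdot 10^{6}$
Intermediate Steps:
$R{\left(T,d \right)} = - 1277 T - 642 d$ ($R{\left(T,d \right)} = \left(- 1277 T - 643 d\right) + d = - 1277 T - 642 d$)
$\left(R{\left(411,-702 \right)} + \frac{K{\left(1692,-1038 \right)}}{1194721}\right) + 3140788 = \left(\left(\left(-1277\right) 411 - -450684\right) - \frac{287}{1194721}\right) + 3140788 = \left(\left(-524847 + 450684\right) - \frac{287}{1194721}\right) + 3140788 = \left(-74163 - \frac{287}{1194721}\right) + 3140788 = - \frac{88604093810}{1194721} + 3140788 = \frac{3663761286338}{1194721}$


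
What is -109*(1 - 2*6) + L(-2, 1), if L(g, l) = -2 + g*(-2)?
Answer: 1201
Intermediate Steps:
L(g, l) = -2 - 2*g
-109*(1 - 2*6) + L(-2, 1) = -109*(1 - 2*6) + (-2 - 2*(-2)) = -109*(1 - 12) + (-2 + 4) = -109*(-11) + 2 = 1199 + 2 = 1201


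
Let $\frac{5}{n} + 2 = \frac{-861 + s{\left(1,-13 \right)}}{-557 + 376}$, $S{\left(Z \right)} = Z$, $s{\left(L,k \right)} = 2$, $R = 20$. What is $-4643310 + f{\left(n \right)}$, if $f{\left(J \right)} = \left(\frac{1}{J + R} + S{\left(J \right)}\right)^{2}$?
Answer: $- \frac{134896053297333967994}{29051722701225} \approx -4.6433 \cdot 10^{6}$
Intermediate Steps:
$n = \frac{905}{497}$ ($n = \frac{5}{-2 + \frac{-861 + 2}{-557 + 376}} = \frac{5}{-2 - \frac{859}{-181}} = \frac{5}{-2 - - \frac{859}{181}} = \frac{5}{-2 + \frac{859}{181}} = \frac{5}{\frac{497}{181}} = 5 \cdot \frac{181}{497} = \frac{905}{497} \approx 1.8209$)
$f{\left(J \right)} = \left(J + \frac{1}{20 + J}\right)^{2}$ ($f{\left(J \right)} = \left(\frac{1}{J + 20} + J\right)^{2} = \left(\frac{1}{20 + J} + J\right)^{2} = \left(J + \frac{1}{20 + J}\right)^{2}$)
$-4643310 + f{\left(n \right)} = -4643310 + \frac{\left(1 + \left(\frac{905}{497}\right)^{2} + 20 \cdot \frac{905}{497}\right)^{2}}{\left(20 + \frac{905}{497}\right)^{2}} = -4643310 + \frac{\left(1 + \frac{819025}{247009} + \frac{18100}{497}\right)^{2}}{\frac{117614025}{247009}} = -4643310 + \frac{247009 \left(\frac{10061734}{247009}\right)^{2}}{117614025} = -4643310 + \frac{247009}{117614025} \cdot \frac{101238491086756}{61013446081} = -4643310 + \frac{101238491086756}{29051722701225} = - \frac{134896053297333967994}{29051722701225}$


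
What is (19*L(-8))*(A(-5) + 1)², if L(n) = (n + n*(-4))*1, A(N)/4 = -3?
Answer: 55176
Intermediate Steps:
A(N) = -12 (A(N) = 4*(-3) = -12)
L(n) = -3*n (L(n) = (n - 4*n)*1 = -3*n*1 = -3*n)
(19*L(-8))*(A(-5) + 1)² = (19*(-3*(-8)))*(-12 + 1)² = (19*24)*(-11)² = 456*121 = 55176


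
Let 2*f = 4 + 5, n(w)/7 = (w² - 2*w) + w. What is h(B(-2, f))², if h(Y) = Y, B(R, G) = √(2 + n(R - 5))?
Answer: 394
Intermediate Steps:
n(w) = -7*w + 7*w² (n(w) = 7*((w² - 2*w) + w) = 7*(w² - w) = -7*w + 7*w²)
f = 9/2 (f = (4 + 5)/2 = (½)*9 = 9/2 ≈ 4.5000)
B(R, G) = √(2 + 7*(-6 + R)*(-5 + R)) (B(R, G) = √(2 + 7*(R - 5)*(-1 + (R - 5))) = √(2 + 7*(-5 + R)*(-1 + (-5 + R))) = √(2 + 7*(-5 + R)*(-6 + R)) = √(2 + 7*(-6 + R)*(-5 + R)))
h(B(-2, f))² = (√(2 + 7*(-6 - 2)*(-5 - 2)))² = (√(2 + 7*(-8)*(-7)))² = (√(2 + 392))² = (√394)² = 394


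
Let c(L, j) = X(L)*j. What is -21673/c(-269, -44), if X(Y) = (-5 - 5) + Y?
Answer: -21673/12276 ≈ -1.7655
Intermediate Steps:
X(Y) = -10 + Y
c(L, j) = j*(-10 + L) (c(L, j) = (-10 + L)*j = j*(-10 + L))
-21673/c(-269, -44) = -21673*(-1/(44*(-10 - 269))) = -21673/((-44*(-279))) = -21673/12276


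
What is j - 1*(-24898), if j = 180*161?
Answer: 53878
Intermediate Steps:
j = 28980
j - 1*(-24898) = 28980 - 1*(-24898) = 28980 + 24898 = 53878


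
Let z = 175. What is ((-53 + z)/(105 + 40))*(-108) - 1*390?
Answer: -69726/145 ≈ -480.87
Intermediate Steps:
((-53 + z)/(105 + 40))*(-108) - 1*390 = ((-53 + 175)/(105 + 40))*(-108) - 1*390 = (122/145)*(-108) - 390 = -13176/145 - 390 = -69726/145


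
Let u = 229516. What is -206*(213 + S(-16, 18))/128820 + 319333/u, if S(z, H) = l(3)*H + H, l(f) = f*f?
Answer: 38359389/50282740 ≈ 0.76287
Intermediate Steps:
l(f) = f²
S(z, H) = 10*H (S(z, H) = 3²*H + H = 9*H + H = 10*H)
-206*(213 + S(-16, 18))/128820 + 319333/u = -206*(213 + 10*18)/128820 + 319333/229516 = -206*(213 + 180)*(1/128820) + 319333*(1/229516) = -206*393*(1/128820) + 6517/4684 = -80958*1/128820 + 6517/4684 = -13493/21470 + 6517/4684 = 38359389/50282740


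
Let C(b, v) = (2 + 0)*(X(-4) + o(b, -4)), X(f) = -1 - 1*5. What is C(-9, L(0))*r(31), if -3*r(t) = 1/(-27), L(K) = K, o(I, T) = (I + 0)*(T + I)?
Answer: 74/27 ≈ 2.7407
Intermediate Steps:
X(f) = -6 (X(f) = -1 - 5 = -6)
o(I, T) = I*(I + T)
C(b, v) = -12 + 2*b*(-4 + b) (C(b, v) = (2 + 0)*(-6 + b*(b - 4)) = 2*(-6 + b*(-4 + b)) = -12 + 2*b*(-4 + b))
r(t) = 1/81 (r(t) = -⅓/(-27) = -⅓*(-1/27) = 1/81)
C(-9, L(0))*r(31) = (-12 + 2*(-9)*(-4 - 9))*(1/81) = (-12 + 2*(-9)*(-13))*(1/81) = (-12 + 234)*(1/81) = 222*(1/81) = 74/27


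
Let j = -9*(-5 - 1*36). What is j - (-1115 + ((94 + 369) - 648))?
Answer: 1669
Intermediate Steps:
j = 369 (j = -9*(-5 - 36) = -9*(-41) = 369)
j - (-1115 + ((94 + 369) - 648)) = 369 - (-1115 + ((94 + 369) - 648)) = 369 - (-1115 + (463 - 648)) = 369 - (-1115 - 185) = 369 - 1*(-1300) = 369 + 1300 = 1669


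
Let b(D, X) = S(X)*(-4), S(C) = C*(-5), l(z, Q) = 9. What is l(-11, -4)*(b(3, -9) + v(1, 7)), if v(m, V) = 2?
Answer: -1602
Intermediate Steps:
S(C) = -5*C
b(D, X) = 20*X (b(D, X) = -5*X*(-4) = 20*X)
l(-11, -4)*(b(3, -9) + v(1, 7)) = 9*(20*(-9) + 2) = 9*(-180 + 2) = 9*(-178) = -1602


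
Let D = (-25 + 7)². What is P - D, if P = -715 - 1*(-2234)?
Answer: 1195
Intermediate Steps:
P = 1519 (P = -715 + 2234 = 1519)
D = 324 (D = (-18)² = 324)
P - D = 1519 - 1*324 = 1519 - 324 = 1195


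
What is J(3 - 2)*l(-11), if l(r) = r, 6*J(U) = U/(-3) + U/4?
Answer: 11/72 ≈ 0.15278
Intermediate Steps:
J(U) = -U/72 (J(U) = (U/(-3) + U/4)/6 = (U*(-⅓) + U*(¼))/6 = (-U/3 + U/4)/6 = (-U/12)/6 = -U/72)
J(3 - 2)*l(-11) = -(3 - 2)/72*(-11) = -1/72*1*(-11) = -1/72*(-11) = 11/72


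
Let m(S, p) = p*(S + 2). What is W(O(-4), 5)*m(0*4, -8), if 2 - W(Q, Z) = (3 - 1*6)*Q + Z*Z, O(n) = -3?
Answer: 512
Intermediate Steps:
m(S, p) = p*(2 + S)
W(Q, Z) = 2 - Z² + 3*Q (W(Q, Z) = 2 - ((3 - 1*6)*Q + Z*Z) = 2 - ((3 - 6)*Q + Z²) = 2 - (-3*Q + Z²) = 2 - (Z² - 3*Q) = 2 + (-Z² + 3*Q) = 2 - Z² + 3*Q)
W(O(-4), 5)*m(0*4, -8) = (2 - 1*5² + 3*(-3))*(-8*(2 + 0*4)) = (2 - 1*25 - 9)*(-8*(2 + 0)) = (2 - 25 - 9)*(-8*2) = -32*(-16) = 512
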